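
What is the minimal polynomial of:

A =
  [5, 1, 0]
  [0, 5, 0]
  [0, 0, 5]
x^2 - 10*x + 25

The characteristic polynomial is χ_A(x) = (x - 5)^3, so the eigenvalues are known. The minimal polynomial is
  m_A(x) = Π_λ (x − λ)^{k_λ}
where k_λ is the size of the *largest* Jordan block for λ (equivalently, the smallest k with (A − λI)^k v = 0 for every generalised eigenvector v of λ).

  λ = 5: largest Jordan block has size 2, contributing (x − 5)^2

So m_A(x) = (x - 5)^2 = x^2 - 10*x + 25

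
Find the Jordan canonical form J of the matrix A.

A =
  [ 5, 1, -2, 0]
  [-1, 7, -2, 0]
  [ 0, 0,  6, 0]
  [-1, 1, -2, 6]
J_2(6) ⊕ J_1(6) ⊕ J_1(6)

The characteristic polynomial is
  det(x·I − A) = x^4 - 24*x^3 + 216*x^2 - 864*x + 1296 = (x - 6)^4

Eigenvalues and multiplicities (the geometric multiplicity of λ is n − rank(A − λI), which equals the number of Jordan blocks for λ):
  λ = 6: algebraic multiplicity = 4, geometric multiplicity = 3

Determining the block sizes for each eigenvalue:
  λ = 6: 3 blocks summing to 4 forces exactly one block of size 2 and the rest size 1 → block sizes [2, 1, 1]

Assembling the blocks gives a Jordan form
J =
  [6, 1, 0, 0]
  [0, 6, 0, 0]
  [0, 0, 6, 0]
  [0, 0, 0, 6]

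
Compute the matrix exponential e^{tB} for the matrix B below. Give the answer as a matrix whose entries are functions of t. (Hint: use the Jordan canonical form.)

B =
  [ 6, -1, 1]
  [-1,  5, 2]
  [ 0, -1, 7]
e^{tB} =
  [t^2*exp(6*t)/2 + exp(6*t), -t*exp(6*t), -t^2*exp(6*t)/2 + t*exp(6*t)]
  [t^2*exp(6*t)/2 - t*exp(6*t), -t*exp(6*t) + exp(6*t), -t^2*exp(6*t)/2 + 2*t*exp(6*t)]
  [t^2*exp(6*t)/2, -t*exp(6*t), -t^2*exp(6*t)/2 + t*exp(6*t) + exp(6*t)]

Strategy: write B = P · J · P⁻¹ where J is a Jordan canonical form, so e^{tB} = P · e^{tJ} · P⁻¹, and e^{tJ} can be computed block-by-block.

B has Jordan form
J =
  [6, 1, 0]
  [0, 6, 1]
  [0, 0, 6]
(up to reordering of blocks).

Per-block formulas:
  For a 3×3 Jordan block J_3(6): exp(t · J_3(6)) = e^(6t)·(I + t·N + (t^2/2)·N^2), where N is the 3×3 nilpotent shift.

After assembling e^{tJ} and conjugating by P, we get:

e^{tB} =
  [t^2*exp(6*t)/2 + exp(6*t), -t*exp(6*t), -t^2*exp(6*t)/2 + t*exp(6*t)]
  [t^2*exp(6*t)/2 - t*exp(6*t), -t*exp(6*t) + exp(6*t), -t^2*exp(6*t)/2 + 2*t*exp(6*t)]
  [t^2*exp(6*t)/2, -t*exp(6*t), -t^2*exp(6*t)/2 + t*exp(6*t) + exp(6*t)]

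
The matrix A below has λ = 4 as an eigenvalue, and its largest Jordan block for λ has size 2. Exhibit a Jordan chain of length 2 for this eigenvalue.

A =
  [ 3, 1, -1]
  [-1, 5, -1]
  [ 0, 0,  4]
A Jordan chain for λ = 4 of length 2:
v_1 = (-1, -1, 0)ᵀ
v_2 = (1, 0, 0)ᵀ

Let N = A − (4)·I. We want v_2 with N^2 v_2 = 0 but N^1 v_2 ≠ 0; then v_{j-1} := N · v_j for j = 2, …, 2.

Pick v_2 = (1, 0, 0)ᵀ.
Then v_1 = N · v_2 = (-1, -1, 0)ᵀ.

Sanity check: (A − (4)·I) v_1 = (0, 0, 0)ᵀ = 0. ✓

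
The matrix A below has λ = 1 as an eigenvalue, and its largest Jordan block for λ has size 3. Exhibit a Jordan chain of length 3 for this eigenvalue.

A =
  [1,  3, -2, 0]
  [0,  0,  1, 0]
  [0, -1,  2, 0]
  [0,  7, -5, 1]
A Jordan chain for λ = 1 of length 3:
v_1 = (-1, 0, 0, -2)ᵀ
v_2 = (3, -1, -1, 7)ᵀ
v_3 = (0, 1, 0, 0)ᵀ

Let N = A − (1)·I. We want v_3 with N^3 v_3 = 0 but N^2 v_3 ≠ 0; then v_{j-1} := N · v_j for j = 3, …, 2.

Pick v_3 = (0, 1, 0, 0)ᵀ.
Then v_2 = N · v_3 = (3, -1, -1, 7)ᵀ.
Then v_1 = N · v_2 = (-1, 0, 0, -2)ᵀ.

Sanity check: (A − (1)·I) v_1 = (0, 0, 0, 0)ᵀ = 0. ✓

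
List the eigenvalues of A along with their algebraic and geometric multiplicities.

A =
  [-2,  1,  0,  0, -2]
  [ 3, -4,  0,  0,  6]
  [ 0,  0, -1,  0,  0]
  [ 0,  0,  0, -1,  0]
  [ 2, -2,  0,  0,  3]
λ = -1: alg = 5, geom = 4

Step 1 — factor the characteristic polynomial to read off the algebraic multiplicities:
  χ_A(x) = (x + 1)^5

Step 2 — compute geometric multiplicities via the rank-nullity identity g(λ) = n − rank(A − λI):
  rank(A − (-1)·I) = 1, so dim ker(A − (-1)·I) = n − 1 = 4

Summary:
  λ = -1: algebraic multiplicity = 5, geometric multiplicity = 4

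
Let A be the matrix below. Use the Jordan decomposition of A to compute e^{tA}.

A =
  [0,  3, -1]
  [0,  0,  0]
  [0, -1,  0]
e^{tA} =
  [1, t^2/2 + 3*t, -t]
  [0, 1, 0]
  [0, -t, 1]

Strategy: write A = P · J · P⁻¹ where J is a Jordan canonical form, so e^{tA} = P · e^{tJ} · P⁻¹, and e^{tJ} can be computed block-by-block.

A has Jordan form
J =
  [0, 1, 0]
  [0, 0, 1]
  [0, 0, 0]
(up to reordering of blocks).

Per-block formulas:
  For a 3×3 Jordan block J_3(0): exp(t · J_3(0)) = e^(0t)·(I + t·N + (t^2/2)·N^2), where N is the 3×3 nilpotent shift.

After assembling e^{tJ} and conjugating by P, we get:

e^{tA} =
  [1, t^2/2 + 3*t, -t]
  [0, 1, 0]
  [0, -t, 1]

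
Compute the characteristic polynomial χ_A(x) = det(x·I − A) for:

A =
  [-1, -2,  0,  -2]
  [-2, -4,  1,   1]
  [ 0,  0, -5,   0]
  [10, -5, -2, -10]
x^4 + 20*x^3 + 150*x^2 + 500*x + 625

Expanding det(x·I − A) (e.g. by cofactor expansion or by noting that A is similar to its Jordan form J, which has the same characteristic polynomial as A) gives
  χ_A(x) = x^4 + 20*x^3 + 150*x^2 + 500*x + 625
which factors as (x + 5)^4. The eigenvalues (with algebraic multiplicities) are λ = -5 with multiplicity 4.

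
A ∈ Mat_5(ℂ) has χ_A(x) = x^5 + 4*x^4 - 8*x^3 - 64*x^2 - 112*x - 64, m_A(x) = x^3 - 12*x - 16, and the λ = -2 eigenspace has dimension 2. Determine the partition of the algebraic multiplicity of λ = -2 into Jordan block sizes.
Block sizes for λ = -2: [2, 2]

Step 1 — from the characteristic polynomial, algebraic multiplicity of λ = -2 is 4. From dim ker(A − (-2)·I) = 2, there are exactly 2 Jordan blocks for λ = -2.
Step 2 — from the minimal polynomial, the factor (x + 2)^2 tells us the largest block for λ = -2 has size 2.
Step 3 — with total size 4, 2 blocks, and largest block 2, the block sizes (in nonincreasing order) are [2, 2].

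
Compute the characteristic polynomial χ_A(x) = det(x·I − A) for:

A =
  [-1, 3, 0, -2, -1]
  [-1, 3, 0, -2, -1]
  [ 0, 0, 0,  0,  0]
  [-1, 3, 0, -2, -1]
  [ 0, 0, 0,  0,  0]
x^5

Expanding det(x·I − A) (e.g. by cofactor expansion or by noting that A is similar to its Jordan form J, which has the same characteristic polynomial as A) gives
  χ_A(x) = x^5
which factors as x^5. The eigenvalues (with algebraic multiplicities) are λ = 0 with multiplicity 5.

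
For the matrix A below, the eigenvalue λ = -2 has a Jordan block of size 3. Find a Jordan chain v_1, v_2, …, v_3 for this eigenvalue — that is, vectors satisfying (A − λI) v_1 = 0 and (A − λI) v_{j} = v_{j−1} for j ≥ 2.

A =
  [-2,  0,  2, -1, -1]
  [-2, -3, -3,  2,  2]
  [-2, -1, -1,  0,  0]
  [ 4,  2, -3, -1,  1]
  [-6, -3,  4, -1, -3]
A Jordan chain for λ = -2 of length 3:
v_1 = (-2, 4, 0, 0, 0)ᵀ
v_2 = (0, -2, -2, 4, -6)ᵀ
v_3 = (1, 0, 0, 0, 0)ᵀ

Let N = A − (-2)·I. We want v_3 with N^3 v_3 = 0 but N^2 v_3 ≠ 0; then v_{j-1} := N · v_j for j = 3, …, 2.

Pick v_3 = (1, 0, 0, 0, 0)ᵀ.
Then v_2 = N · v_3 = (0, -2, -2, 4, -6)ᵀ.
Then v_1 = N · v_2 = (-2, 4, 0, 0, 0)ᵀ.

Sanity check: (A − (-2)·I) v_1 = (0, 0, 0, 0, 0)ᵀ = 0. ✓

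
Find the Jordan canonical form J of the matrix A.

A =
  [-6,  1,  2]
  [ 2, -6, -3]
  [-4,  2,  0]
J_3(-4)

The characteristic polynomial is
  det(x·I − A) = x^3 + 12*x^2 + 48*x + 64 = (x + 4)^3

Eigenvalues and multiplicities (the geometric multiplicity of λ is n − rank(A − λI), which equals the number of Jordan blocks for λ):
  λ = -4: algebraic multiplicity = 3, geometric multiplicity = 1

Determining the block sizes for each eigenvalue:
  λ = -4: one block (gm = 1), so the single block has size am = 3 → block sizes [3]

Assembling the blocks gives a Jordan form
J =
  [-4,  1,  0]
  [ 0, -4,  1]
  [ 0,  0, -4]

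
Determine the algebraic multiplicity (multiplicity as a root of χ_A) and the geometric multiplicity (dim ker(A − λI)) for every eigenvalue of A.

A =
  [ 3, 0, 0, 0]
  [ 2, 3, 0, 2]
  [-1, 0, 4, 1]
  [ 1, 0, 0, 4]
λ = 3: alg = 2, geom = 2; λ = 4: alg = 2, geom = 1

Step 1 — factor the characteristic polynomial to read off the algebraic multiplicities:
  χ_A(x) = (x - 4)^2*(x - 3)^2

Step 2 — compute geometric multiplicities via the rank-nullity identity g(λ) = n − rank(A − λI):
  rank(A − (3)·I) = 2, so dim ker(A − (3)·I) = n − 2 = 2
  rank(A − (4)·I) = 3, so dim ker(A − (4)·I) = n − 3 = 1

Summary:
  λ = 3: algebraic multiplicity = 2, geometric multiplicity = 2
  λ = 4: algebraic multiplicity = 2, geometric multiplicity = 1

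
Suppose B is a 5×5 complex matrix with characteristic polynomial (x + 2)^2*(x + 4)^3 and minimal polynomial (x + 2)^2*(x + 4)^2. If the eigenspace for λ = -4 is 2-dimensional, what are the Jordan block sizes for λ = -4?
Block sizes for λ = -4: [2, 1]

Step 1 — from the characteristic polynomial, algebraic multiplicity of λ = -4 is 3. From dim ker(B − (-4)·I) = 2, there are exactly 2 Jordan blocks for λ = -4.
Step 2 — from the minimal polynomial, the factor (x + 4)^2 tells us the largest block for λ = -4 has size 2.
Step 3 — with total size 3, 2 blocks, and largest block 2, the block sizes (in nonincreasing order) are [2, 1].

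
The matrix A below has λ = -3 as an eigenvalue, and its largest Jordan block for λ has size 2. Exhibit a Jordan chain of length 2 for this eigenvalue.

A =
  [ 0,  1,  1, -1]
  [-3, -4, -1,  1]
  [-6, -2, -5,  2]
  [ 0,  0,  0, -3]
A Jordan chain for λ = -3 of length 2:
v_1 = (3, -3, -6, 0)ᵀ
v_2 = (1, 0, 0, 0)ᵀ

Let N = A − (-3)·I. We want v_2 with N^2 v_2 = 0 but N^1 v_2 ≠ 0; then v_{j-1} := N · v_j for j = 2, …, 2.

Pick v_2 = (1, 0, 0, 0)ᵀ.
Then v_1 = N · v_2 = (3, -3, -6, 0)ᵀ.

Sanity check: (A − (-3)·I) v_1 = (0, 0, 0, 0)ᵀ = 0. ✓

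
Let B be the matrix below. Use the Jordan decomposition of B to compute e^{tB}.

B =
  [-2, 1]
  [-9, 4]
e^{tB} =
  [-3*t*exp(t) + exp(t), t*exp(t)]
  [-9*t*exp(t), 3*t*exp(t) + exp(t)]

Strategy: write B = P · J · P⁻¹ where J is a Jordan canonical form, so e^{tB} = P · e^{tJ} · P⁻¹, and e^{tJ} can be computed block-by-block.

B has Jordan form
J =
  [1, 1]
  [0, 1]
(up to reordering of blocks).

Per-block formulas:
  For a 2×2 Jordan block J_2(1): exp(t · J_2(1)) = e^(1t)·(I + t·N), where N is the 2×2 nilpotent shift.

After assembling e^{tJ} and conjugating by P, we get:

e^{tB} =
  [-3*t*exp(t) + exp(t), t*exp(t)]
  [-9*t*exp(t), 3*t*exp(t) + exp(t)]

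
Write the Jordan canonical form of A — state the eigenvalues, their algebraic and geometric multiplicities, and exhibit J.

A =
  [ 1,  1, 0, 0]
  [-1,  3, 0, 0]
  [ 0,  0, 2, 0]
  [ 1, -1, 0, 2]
J_2(2) ⊕ J_1(2) ⊕ J_1(2)

The characteristic polynomial is
  det(x·I − A) = x^4 - 8*x^3 + 24*x^2 - 32*x + 16 = (x - 2)^4

Eigenvalues and multiplicities (the geometric multiplicity of λ is n − rank(A − λI), which equals the number of Jordan blocks for λ):
  λ = 2: algebraic multiplicity = 4, geometric multiplicity = 3

Determining the block sizes for each eigenvalue:
  λ = 2: 3 blocks summing to 4 forces exactly one block of size 2 and the rest size 1 → block sizes [2, 1, 1]

Assembling the blocks gives a Jordan form
J =
  [2, 1, 0, 0]
  [0, 2, 0, 0]
  [0, 0, 2, 0]
  [0, 0, 0, 2]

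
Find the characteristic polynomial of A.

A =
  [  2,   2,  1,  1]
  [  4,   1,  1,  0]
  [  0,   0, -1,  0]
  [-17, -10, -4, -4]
x^4 + 2*x^3 - 2*x - 1

Expanding det(x·I − A) (e.g. by cofactor expansion or by noting that A is similar to its Jordan form J, which has the same characteristic polynomial as A) gives
  χ_A(x) = x^4 + 2*x^3 - 2*x - 1
which factors as (x - 1)*(x + 1)^3. The eigenvalues (with algebraic multiplicities) are λ = -1 with multiplicity 3, λ = 1 with multiplicity 1.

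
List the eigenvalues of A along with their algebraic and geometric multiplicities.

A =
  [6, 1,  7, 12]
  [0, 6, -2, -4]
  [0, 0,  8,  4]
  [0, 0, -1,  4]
λ = 6: alg = 4, geom = 2

Step 1 — factor the characteristic polynomial to read off the algebraic multiplicities:
  χ_A(x) = (x - 6)^4

Step 2 — compute geometric multiplicities via the rank-nullity identity g(λ) = n − rank(A − λI):
  rank(A − (6)·I) = 2, so dim ker(A − (6)·I) = n − 2 = 2

Summary:
  λ = 6: algebraic multiplicity = 4, geometric multiplicity = 2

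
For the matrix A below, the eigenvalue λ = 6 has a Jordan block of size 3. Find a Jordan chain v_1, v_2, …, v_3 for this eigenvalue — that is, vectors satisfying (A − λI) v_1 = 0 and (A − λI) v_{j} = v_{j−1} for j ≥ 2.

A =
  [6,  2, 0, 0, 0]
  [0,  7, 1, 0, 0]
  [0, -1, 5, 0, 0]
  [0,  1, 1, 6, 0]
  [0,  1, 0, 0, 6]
A Jordan chain for λ = 6 of length 3:
v_1 = (2, 0, 0, 0, 1)ᵀ
v_2 = (2, 1, -1, 1, 1)ᵀ
v_3 = (0, 1, 0, 0, 0)ᵀ

Let N = A − (6)·I. We want v_3 with N^3 v_3 = 0 but N^2 v_3 ≠ 0; then v_{j-1} := N · v_j for j = 3, …, 2.

Pick v_3 = (0, 1, 0, 0, 0)ᵀ.
Then v_2 = N · v_3 = (2, 1, -1, 1, 1)ᵀ.
Then v_1 = N · v_2 = (2, 0, 0, 0, 1)ᵀ.

Sanity check: (A − (6)·I) v_1 = (0, 0, 0, 0, 0)ᵀ = 0. ✓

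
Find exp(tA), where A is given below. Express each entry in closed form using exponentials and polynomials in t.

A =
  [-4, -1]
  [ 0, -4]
e^{tA} =
  [exp(-4*t), -t*exp(-4*t)]
  [0, exp(-4*t)]

Strategy: write A = P · J · P⁻¹ where J is a Jordan canonical form, so e^{tA} = P · e^{tJ} · P⁻¹, and e^{tJ} can be computed block-by-block.

A has Jordan form
J =
  [-4,  1]
  [ 0, -4]
(up to reordering of blocks).

Per-block formulas:
  For a 2×2 Jordan block J_2(-4): exp(t · J_2(-4)) = e^(-4t)·(I + t·N), where N is the 2×2 nilpotent shift.

After assembling e^{tJ} and conjugating by P, we get:

e^{tA} =
  [exp(-4*t), -t*exp(-4*t)]
  [0, exp(-4*t)]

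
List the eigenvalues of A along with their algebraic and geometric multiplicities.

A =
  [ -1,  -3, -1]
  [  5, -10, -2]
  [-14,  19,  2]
λ = -3: alg = 3, geom = 1

Step 1 — factor the characteristic polynomial to read off the algebraic multiplicities:
  χ_A(x) = (x + 3)^3

Step 2 — compute geometric multiplicities via the rank-nullity identity g(λ) = n − rank(A − λI):
  rank(A − (-3)·I) = 2, so dim ker(A − (-3)·I) = n − 2 = 1

Summary:
  λ = -3: algebraic multiplicity = 3, geometric multiplicity = 1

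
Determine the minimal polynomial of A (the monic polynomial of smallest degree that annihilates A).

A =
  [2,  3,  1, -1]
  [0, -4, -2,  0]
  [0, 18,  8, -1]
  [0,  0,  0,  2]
x^3 - 6*x^2 + 12*x - 8

The characteristic polynomial is χ_A(x) = (x - 2)^4, so the eigenvalues are known. The minimal polynomial is
  m_A(x) = Π_λ (x − λ)^{k_λ}
where k_λ is the size of the *largest* Jordan block for λ (equivalently, the smallest k with (A − λI)^k v = 0 for every generalised eigenvector v of λ).

  λ = 2: largest Jordan block has size 3, contributing (x − 2)^3

So m_A(x) = (x - 2)^3 = x^3 - 6*x^2 + 12*x - 8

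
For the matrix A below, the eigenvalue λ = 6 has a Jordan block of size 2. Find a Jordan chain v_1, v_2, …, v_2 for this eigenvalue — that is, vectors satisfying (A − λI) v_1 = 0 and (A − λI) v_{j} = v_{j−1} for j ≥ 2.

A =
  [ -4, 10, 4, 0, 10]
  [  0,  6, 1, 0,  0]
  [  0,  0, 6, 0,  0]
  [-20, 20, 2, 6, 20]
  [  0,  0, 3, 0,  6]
A Jordan chain for λ = 6 of length 2:
v_1 = (4, 1, 0, 2, 3)ᵀ
v_2 = (0, 0, 1, 0, 0)ᵀ

Let N = A − (6)·I. We want v_2 with N^2 v_2 = 0 but N^1 v_2 ≠ 0; then v_{j-1} := N · v_j for j = 2, …, 2.

Pick v_2 = (0, 0, 1, 0, 0)ᵀ.
Then v_1 = N · v_2 = (4, 1, 0, 2, 3)ᵀ.

Sanity check: (A − (6)·I) v_1 = (0, 0, 0, 0, 0)ᵀ = 0. ✓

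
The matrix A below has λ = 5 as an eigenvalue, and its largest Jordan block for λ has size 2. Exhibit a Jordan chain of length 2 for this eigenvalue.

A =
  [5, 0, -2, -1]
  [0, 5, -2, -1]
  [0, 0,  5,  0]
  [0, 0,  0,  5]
A Jordan chain for λ = 5 of length 2:
v_1 = (-2, -2, 0, 0)ᵀ
v_2 = (0, 0, 1, 0)ᵀ

Let N = A − (5)·I. We want v_2 with N^2 v_2 = 0 but N^1 v_2 ≠ 0; then v_{j-1} := N · v_j for j = 2, …, 2.

Pick v_2 = (0, 0, 1, 0)ᵀ.
Then v_1 = N · v_2 = (-2, -2, 0, 0)ᵀ.

Sanity check: (A − (5)·I) v_1 = (0, 0, 0, 0)ᵀ = 0. ✓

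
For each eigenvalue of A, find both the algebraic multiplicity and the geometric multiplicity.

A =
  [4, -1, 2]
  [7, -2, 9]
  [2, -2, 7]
λ = 3: alg = 3, geom = 1

Step 1 — factor the characteristic polynomial to read off the algebraic multiplicities:
  χ_A(x) = (x - 3)^3

Step 2 — compute geometric multiplicities via the rank-nullity identity g(λ) = n − rank(A − λI):
  rank(A − (3)·I) = 2, so dim ker(A − (3)·I) = n − 2 = 1

Summary:
  λ = 3: algebraic multiplicity = 3, geometric multiplicity = 1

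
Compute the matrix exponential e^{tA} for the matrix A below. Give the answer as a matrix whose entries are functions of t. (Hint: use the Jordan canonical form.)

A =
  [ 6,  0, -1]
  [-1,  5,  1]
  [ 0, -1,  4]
e^{tA} =
  [t^2*exp(5*t)/2 + t*exp(5*t) + exp(5*t), t^2*exp(5*t)/2, -t*exp(5*t)]
  [-t^2*exp(5*t)/2 - t*exp(5*t), -t^2*exp(5*t)/2 + exp(5*t), t*exp(5*t)]
  [t^2*exp(5*t)/2, t^2*exp(5*t)/2 - t*exp(5*t), -t*exp(5*t) + exp(5*t)]

Strategy: write A = P · J · P⁻¹ where J is a Jordan canonical form, so e^{tA} = P · e^{tJ} · P⁻¹, and e^{tJ} can be computed block-by-block.

A has Jordan form
J =
  [5, 1, 0]
  [0, 5, 1]
  [0, 0, 5]
(up to reordering of blocks).

Per-block formulas:
  For a 3×3 Jordan block J_3(5): exp(t · J_3(5)) = e^(5t)·(I + t·N + (t^2/2)·N^2), where N is the 3×3 nilpotent shift.

After assembling e^{tJ} and conjugating by P, we get:

e^{tA} =
  [t^2*exp(5*t)/2 + t*exp(5*t) + exp(5*t), t^2*exp(5*t)/2, -t*exp(5*t)]
  [-t^2*exp(5*t)/2 - t*exp(5*t), -t^2*exp(5*t)/2 + exp(5*t), t*exp(5*t)]
  [t^2*exp(5*t)/2, t^2*exp(5*t)/2 - t*exp(5*t), -t*exp(5*t) + exp(5*t)]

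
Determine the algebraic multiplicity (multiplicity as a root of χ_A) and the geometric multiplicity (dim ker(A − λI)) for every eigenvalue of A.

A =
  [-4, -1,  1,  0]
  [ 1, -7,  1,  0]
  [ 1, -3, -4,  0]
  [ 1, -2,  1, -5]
λ = -5: alg = 4, geom = 2

Step 1 — factor the characteristic polynomial to read off the algebraic multiplicities:
  χ_A(x) = (x + 5)^4

Step 2 — compute geometric multiplicities via the rank-nullity identity g(λ) = n − rank(A − λI):
  rank(A − (-5)·I) = 2, so dim ker(A − (-5)·I) = n − 2 = 2

Summary:
  λ = -5: algebraic multiplicity = 4, geometric multiplicity = 2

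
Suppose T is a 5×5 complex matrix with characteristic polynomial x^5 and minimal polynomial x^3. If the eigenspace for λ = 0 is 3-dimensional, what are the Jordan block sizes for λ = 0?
Block sizes for λ = 0: [3, 1, 1]

Step 1 — from the characteristic polynomial, algebraic multiplicity of λ = 0 is 5. From dim ker(T − (0)·I) = 3, there are exactly 3 Jordan blocks for λ = 0.
Step 2 — from the minimal polynomial, the factor (x − 0)^3 tells us the largest block for λ = 0 has size 3.
Step 3 — with total size 5, 3 blocks, and largest block 3, the block sizes (in nonincreasing order) are [3, 1, 1].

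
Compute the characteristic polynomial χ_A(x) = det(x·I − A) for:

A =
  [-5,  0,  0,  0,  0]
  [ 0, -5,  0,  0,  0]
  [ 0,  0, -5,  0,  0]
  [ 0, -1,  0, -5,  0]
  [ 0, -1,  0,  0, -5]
x^5 + 25*x^4 + 250*x^3 + 1250*x^2 + 3125*x + 3125

Expanding det(x·I − A) (e.g. by cofactor expansion or by noting that A is similar to its Jordan form J, which has the same characteristic polynomial as A) gives
  χ_A(x) = x^5 + 25*x^4 + 250*x^3 + 1250*x^2 + 3125*x + 3125
which factors as (x + 5)^5. The eigenvalues (with algebraic multiplicities) are λ = -5 with multiplicity 5.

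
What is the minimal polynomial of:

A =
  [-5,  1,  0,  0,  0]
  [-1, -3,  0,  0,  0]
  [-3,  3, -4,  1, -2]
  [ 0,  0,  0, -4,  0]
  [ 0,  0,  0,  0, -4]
x^2 + 8*x + 16

The characteristic polynomial is χ_A(x) = (x + 4)^5, so the eigenvalues are known. The minimal polynomial is
  m_A(x) = Π_λ (x − λ)^{k_λ}
where k_λ is the size of the *largest* Jordan block for λ (equivalently, the smallest k with (A − λI)^k v = 0 for every generalised eigenvector v of λ).

  λ = -4: largest Jordan block has size 2, contributing (x + 4)^2

So m_A(x) = (x + 4)^2 = x^2 + 8*x + 16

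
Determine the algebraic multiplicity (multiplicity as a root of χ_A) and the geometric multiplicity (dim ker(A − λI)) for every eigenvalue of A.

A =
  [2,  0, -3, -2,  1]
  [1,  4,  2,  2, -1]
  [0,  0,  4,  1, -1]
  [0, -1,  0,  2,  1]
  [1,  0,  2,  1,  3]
λ = 3: alg = 5, geom = 2

Step 1 — factor the characteristic polynomial to read off the algebraic multiplicities:
  χ_A(x) = (x - 3)^5

Step 2 — compute geometric multiplicities via the rank-nullity identity g(λ) = n − rank(A − λI):
  rank(A − (3)·I) = 3, so dim ker(A − (3)·I) = n − 3 = 2

Summary:
  λ = 3: algebraic multiplicity = 5, geometric multiplicity = 2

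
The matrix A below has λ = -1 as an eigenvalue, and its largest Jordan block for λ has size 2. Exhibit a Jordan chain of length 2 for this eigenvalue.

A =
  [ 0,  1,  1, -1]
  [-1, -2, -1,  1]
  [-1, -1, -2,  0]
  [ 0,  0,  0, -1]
A Jordan chain for λ = -1 of length 2:
v_1 = (-1, 1, 0, 0)ᵀ
v_2 = (0, 0, 0, 1)ᵀ

Let N = A − (-1)·I. We want v_2 with N^2 v_2 = 0 but N^1 v_2 ≠ 0; then v_{j-1} := N · v_j for j = 2, …, 2.

Pick v_2 = (0, 0, 0, 1)ᵀ.
Then v_1 = N · v_2 = (-1, 1, 0, 0)ᵀ.

Sanity check: (A − (-1)·I) v_1 = (0, 0, 0, 0)ᵀ = 0. ✓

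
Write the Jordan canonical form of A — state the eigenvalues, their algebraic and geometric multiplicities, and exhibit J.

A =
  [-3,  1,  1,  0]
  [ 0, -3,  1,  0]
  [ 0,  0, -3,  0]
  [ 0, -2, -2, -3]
J_3(-3) ⊕ J_1(-3)

The characteristic polynomial is
  det(x·I − A) = x^4 + 12*x^3 + 54*x^2 + 108*x + 81 = (x + 3)^4

Eigenvalues and multiplicities (the geometric multiplicity of λ is n − rank(A − λI), which equals the number of Jordan blocks for λ):
  λ = -3: algebraic multiplicity = 4, geometric multiplicity = 2

Determining the block sizes for each eigenvalue:
  λ = -3: with am = 4 and gm = 2, the partition is not yet determined (e.g. several partitions of 4 into 2 parts exist). Let N = A − (-3)·I. Computing rank(N^1) = 2, rank(N^2) = 1, rank(N^3) = 0; the number of blocks of size ≥ j is rank(N^{j−1}) − rank(N^j), giving [2, 1, 1]. So we have 1 block(s) of size 3, 1 block(s) of size 1 → block sizes [3, 1]

Assembling the blocks gives a Jordan form
J =
  [-3,  1,  0,  0]
  [ 0, -3,  1,  0]
  [ 0,  0, -3,  0]
  [ 0,  0,  0, -3]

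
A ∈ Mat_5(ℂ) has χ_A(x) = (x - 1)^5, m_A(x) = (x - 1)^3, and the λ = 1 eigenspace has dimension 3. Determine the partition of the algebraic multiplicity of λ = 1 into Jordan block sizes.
Block sizes for λ = 1: [3, 1, 1]

Step 1 — from the characteristic polynomial, algebraic multiplicity of λ = 1 is 5. From dim ker(A − (1)·I) = 3, there are exactly 3 Jordan blocks for λ = 1.
Step 2 — from the minimal polynomial, the factor (x − 1)^3 tells us the largest block for λ = 1 has size 3.
Step 3 — with total size 5, 3 blocks, and largest block 3, the block sizes (in nonincreasing order) are [3, 1, 1].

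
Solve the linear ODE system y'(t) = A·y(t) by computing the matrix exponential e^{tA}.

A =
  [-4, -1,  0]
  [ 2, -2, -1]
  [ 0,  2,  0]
e^{tA} =
  [t^2*exp(-2*t) - 2*t*exp(-2*t) + exp(-2*t), t^2*exp(-2*t) - t*exp(-2*t), t^2*exp(-2*t)/2]
  [-2*t^2*exp(-2*t) + 2*t*exp(-2*t), -2*t^2*exp(-2*t) + exp(-2*t), -t^2*exp(-2*t) - t*exp(-2*t)]
  [2*t^2*exp(-2*t), 2*t^2*exp(-2*t) + 2*t*exp(-2*t), t^2*exp(-2*t) + 2*t*exp(-2*t) + exp(-2*t)]

Strategy: write A = P · J · P⁻¹ where J is a Jordan canonical form, so e^{tA} = P · e^{tJ} · P⁻¹, and e^{tJ} can be computed block-by-block.

A has Jordan form
J =
  [-2,  1,  0]
  [ 0, -2,  1]
  [ 0,  0, -2]
(up to reordering of blocks).

Per-block formulas:
  For a 3×3 Jordan block J_3(-2): exp(t · J_3(-2)) = e^(-2t)·(I + t·N + (t^2/2)·N^2), where N is the 3×3 nilpotent shift.

After assembling e^{tJ} and conjugating by P, we get:

e^{tA} =
  [t^2*exp(-2*t) - 2*t*exp(-2*t) + exp(-2*t), t^2*exp(-2*t) - t*exp(-2*t), t^2*exp(-2*t)/2]
  [-2*t^2*exp(-2*t) + 2*t*exp(-2*t), -2*t^2*exp(-2*t) + exp(-2*t), -t^2*exp(-2*t) - t*exp(-2*t)]
  [2*t^2*exp(-2*t), 2*t^2*exp(-2*t) + 2*t*exp(-2*t), t^2*exp(-2*t) + 2*t*exp(-2*t) + exp(-2*t)]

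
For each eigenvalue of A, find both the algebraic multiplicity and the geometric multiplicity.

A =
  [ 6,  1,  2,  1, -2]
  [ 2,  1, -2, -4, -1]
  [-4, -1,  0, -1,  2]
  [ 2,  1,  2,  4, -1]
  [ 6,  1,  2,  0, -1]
λ = 2: alg = 5, geom = 3

Step 1 — factor the characteristic polynomial to read off the algebraic multiplicities:
  χ_A(x) = (x - 2)^5

Step 2 — compute geometric multiplicities via the rank-nullity identity g(λ) = n − rank(A − λI):
  rank(A − (2)·I) = 2, so dim ker(A − (2)·I) = n − 2 = 3

Summary:
  λ = 2: algebraic multiplicity = 5, geometric multiplicity = 3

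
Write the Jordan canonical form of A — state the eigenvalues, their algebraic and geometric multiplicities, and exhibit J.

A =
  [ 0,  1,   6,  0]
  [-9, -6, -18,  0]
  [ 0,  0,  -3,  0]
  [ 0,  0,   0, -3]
J_2(-3) ⊕ J_1(-3) ⊕ J_1(-3)

The characteristic polynomial is
  det(x·I − A) = x^4 + 12*x^3 + 54*x^2 + 108*x + 81 = (x + 3)^4

Eigenvalues and multiplicities (the geometric multiplicity of λ is n − rank(A − λI), which equals the number of Jordan blocks for λ):
  λ = -3: algebraic multiplicity = 4, geometric multiplicity = 3

Determining the block sizes for each eigenvalue:
  λ = -3: 3 blocks summing to 4 forces exactly one block of size 2 and the rest size 1 → block sizes [2, 1, 1]

Assembling the blocks gives a Jordan form
J =
  [-3,  1,  0,  0]
  [ 0, -3,  0,  0]
  [ 0,  0, -3,  0]
  [ 0,  0,  0, -3]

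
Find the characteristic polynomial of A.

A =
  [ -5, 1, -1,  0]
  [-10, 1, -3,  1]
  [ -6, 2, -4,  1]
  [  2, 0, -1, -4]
x^4 + 12*x^3 + 54*x^2 + 108*x + 81

Expanding det(x·I − A) (e.g. by cofactor expansion or by noting that A is similar to its Jordan form J, which has the same characteristic polynomial as A) gives
  χ_A(x) = x^4 + 12*x^3 + 54*x^2 + 108*x + 81
which factors as (x + 3)^4. The eigenvalues (with algebraic multiplicities) are λ = -3 with multiplicity 4.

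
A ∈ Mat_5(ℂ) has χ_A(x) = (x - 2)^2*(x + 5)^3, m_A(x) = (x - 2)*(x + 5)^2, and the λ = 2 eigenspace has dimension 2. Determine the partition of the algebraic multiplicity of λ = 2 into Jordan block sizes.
Block sizes for λ = 2: [1, 1]

Step 1 — from the characteristic polynomial, algebraic multiplicity of λ = 2 is 2. From dim ker(A − (2)·I) = 2, there are exactly 2 Jordan blocks for λ = 2.
Step 2 — from the minimal polynomial, the factor (x − 2) tells us the largest block for λ = 2 has size 1.
Step 3 — with total size 2, 2 blocks, and largest block 1, the block sizes (in nonincreasing order) are [1, 1].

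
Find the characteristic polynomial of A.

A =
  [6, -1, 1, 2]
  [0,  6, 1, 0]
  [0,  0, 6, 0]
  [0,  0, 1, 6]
x^4 - 24*x^3 + 216*x^2 - 864*x + 1296

Expanding det(x·I − A) (e.g. by cofactor expansion or by noting that A is similar to its Jordan form J, which has the same characteristic polynomial as A) gives
  χ_A(x) = x^4 - 24*x^3 + 216*x^2 - 864*x + 1296
which factors as (x - 6)^4. The eigenvalues (with algebraic multiplicities) are λ = 6 with multiplicity 4.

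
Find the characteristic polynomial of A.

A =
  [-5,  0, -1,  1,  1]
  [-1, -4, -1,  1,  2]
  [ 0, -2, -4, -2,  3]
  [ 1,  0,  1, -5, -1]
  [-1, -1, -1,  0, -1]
x^5 + 19*x^4 + 144*x^3 + 544*x^2 + 1024*x + 768

Expanding det(x·I − A) (e.g. by cofactor expansion or by noting that A is similar to its Jordan form J, which has the same characteristic polynomial as A) gives
  χ_A(x) = x^5 + 19*x^4 + 144*x^3 + 544*x^2 + 1024*x + 768
which factors as (x + 3)*(x + 4)^4. The eigenvalues (with algebraic multiplicities) are λ = -4 with multiplicity 4, λ = -3 with multiplicity 1.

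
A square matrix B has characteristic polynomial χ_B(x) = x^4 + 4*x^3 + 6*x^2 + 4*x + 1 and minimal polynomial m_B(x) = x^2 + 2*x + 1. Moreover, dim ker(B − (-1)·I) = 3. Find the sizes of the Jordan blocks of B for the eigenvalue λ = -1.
Block sizes for λ = -1: [2, 1, 1]

Step 1 — from the characteristic polynomial, algebraic multiplicity of λ = -1 is 4. From dim ker(B − (-1)·I) = 3, there are exactly 3 Jordan blocks for λ = -1.
Step 2 — from the minimal polynomial, the factor (x + 1)^2 tells us the largest block for λ = -1 has size 2.
Step 3 — with total size 4, 3 blocks, and largest block 2, the block sizes (in nonincreasing order) are [2, 1, 1].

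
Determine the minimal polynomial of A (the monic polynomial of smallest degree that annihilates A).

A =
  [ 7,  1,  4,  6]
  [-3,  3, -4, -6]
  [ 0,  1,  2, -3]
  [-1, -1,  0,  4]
x^2 - 8*x + 16

The characteristic polynomial is χ_A(x) = (x - 4)^4, so the eigenvalues are known. The minimal polynomial is
  m_A(x) = Π_λ (x − λ)^{k_λ}
where k_λ is the size of the *largest* Jordan block for λ (equivalently, the smallest k with (A − λI)^k v = 0 for every generalised eigenvector v of λ).

  λ = 4: largest Jordan block has size 2, contributing (x − 4)^2

So m_A(x) = (x - 4)^2 = x^2 - 8*x + 16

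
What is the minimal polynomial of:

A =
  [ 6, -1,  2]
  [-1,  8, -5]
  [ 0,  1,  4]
x^3 - 18*x^2 + 108*x - 216

The characteristic polynomial is χ_A(x) = (x - 6)^3, so the eigenvalues are known. The minimal polynomial is
  m_A(x) = Π_λ (x − λ)^{k_λ}
where k_λ is the size of the *largest* Jordan block for λ (equivalently, the smallest k with (A − λI)^k v = 0 for every generalised eigenvector v of λ).

  λ = 6: largest Jordan block has size 3, contributing (x − 6)^3

So m_A(x) = (x - 6)^3 = x^3 - 18*x^2 + 108*x - 216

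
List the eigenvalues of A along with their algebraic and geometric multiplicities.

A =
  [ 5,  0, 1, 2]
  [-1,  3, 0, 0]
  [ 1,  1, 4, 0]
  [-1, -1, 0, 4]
λ = 4: alg = 4, geom = 2

Step 1 — factor the characteristic polynomial to read off the algebraic multiplicities:
  χ_A(x) = (x - 4)^4

Step 2 — compute geometric multiplicities via the rank-nullity identity g(λ) = n − rank(A − λI):
  rank(A − (4)·I) = 2, so dim ker(A − (4)·I) = n − 2 = 2

Summary:
  λ = 4: algebraic multiplicity = 4, geometric multiplicity = 2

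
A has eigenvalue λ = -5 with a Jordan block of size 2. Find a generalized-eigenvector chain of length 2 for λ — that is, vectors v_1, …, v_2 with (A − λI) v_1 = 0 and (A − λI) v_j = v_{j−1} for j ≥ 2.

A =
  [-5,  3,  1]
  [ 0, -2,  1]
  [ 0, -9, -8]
A Jordan chain for λ = -5 of length 2:
v_1 = (3, 3, -9)ᵀ
v_2 = (0, 1, 0)ᵀ

Let N = A − (-5)·I. We want v_2 with N^2 v_2 = 0 but N^1 v_2 ≠ 0; then v_{j-1} := N · v_j for j = 2, …, 2.

Pick v_2 = (0, 1, 0)ᵀ.
Then v_1 = N · v_2 = (3, 3, -9)ᵀ.

Sanity check: (A − (-5)·I) v_1 = (0, 0, 0)ᵀ = 0. ✓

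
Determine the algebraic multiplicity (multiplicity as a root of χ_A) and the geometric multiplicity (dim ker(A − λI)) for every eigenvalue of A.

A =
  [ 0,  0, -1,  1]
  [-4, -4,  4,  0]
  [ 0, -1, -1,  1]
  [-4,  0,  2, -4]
λ = -3: alg = 1, geom = 1; λ = -2: alg = 3, geom = 2

Step 1 — factor the characteristic polynomial to read off the algebraic multiplicities:
  χ_A(x) = (x + 2)^3*(x + 3)

Step 2 — compute geometric multiplicities via the rank-nullity identity g(λ) = n − rank(A − λI):
  rank(A − (-3)·I) = 3, so dim ker(A − (-3)·I) = n − 3 = 1
  rank(A − (-2)·I) = 2, so dim ker(A − (-2)·I) = n − 2 = 2

Summary:
  λ = -3: algebraic multiplicity = 1, geometric multiplicity = 1
  λ = -2: algebraic multiplicity = 3, geometric multiplicity = 2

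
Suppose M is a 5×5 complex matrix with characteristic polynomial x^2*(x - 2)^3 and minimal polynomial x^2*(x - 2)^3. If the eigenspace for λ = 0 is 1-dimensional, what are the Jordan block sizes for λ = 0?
Block sizes for λ = 0: [2]

Step 1 — from the characteristic polynomial, algebraic multiplicity of λ = 0 is 2. From dim ker(M − (0)·I) = 1, there are exactly 1 Jordan blocks for λ = 0.
Step 2 — from the minimal polynomial, the factor (x − 0)^2 tells us the largest block for λ = 0 has size 2.
Step 3 — with total size 2, 1 blocks, and largest block 2, the block sizes (in nonincreasing order) are [2].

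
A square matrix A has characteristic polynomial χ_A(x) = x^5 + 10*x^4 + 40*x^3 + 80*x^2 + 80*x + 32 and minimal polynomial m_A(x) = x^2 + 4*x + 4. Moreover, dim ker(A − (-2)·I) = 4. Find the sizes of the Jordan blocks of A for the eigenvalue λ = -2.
Block sizes for λ = -2: [2, 1, 1, 1]

Step 1 — from the characteristic polynomial, algebraic multiplicity of λ = -2 is 5. From dim ker(A − (-2)·I) = 4, there are exactly 4 Jordan blocks for λ = -2.
Step 2 — from the minimal polynomial, the factor (x + 2)^2 tells us the largest block for λ = -2 has size 2.
Step 3 — with total size 5, 4 blocks, and largest block 2, the block sizes (in nonincreasing order) are [2, 1, 1, 1].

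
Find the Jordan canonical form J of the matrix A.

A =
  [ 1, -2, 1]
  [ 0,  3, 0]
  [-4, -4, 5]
J_2(3) ⊕ J_1(3)

The characteristic polynomial is
  det(x·I − A) = x^3 - 9*x^2 + 27*x - 27 = (x - 3)^3

Eigenvalues and multiplicities (the geometric multiplicity of λ is n − rank(A − λI), which equals the number of Jordan blocks for λ):
  λ = 3: algebraic multiplicity = 3, geometric multiplicity = 2

Determining the block sizes for each eigenvalue:
  λ = 3: 2 blocks summing to 3 forces exactly one block of size 2 and the rest size 1 → block sizes [2, 1]

Assembling the blocks gives a Jordan form
J =
  [3, 1, 0]
  [0, 3, 0]
  [0, 0, 3]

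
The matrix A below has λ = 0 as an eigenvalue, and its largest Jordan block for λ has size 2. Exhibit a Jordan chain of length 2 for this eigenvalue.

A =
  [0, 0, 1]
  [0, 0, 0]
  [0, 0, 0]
A Jordan chain for λ = 0 of length 2:
v_1 = (1, 0, 0)ᵀ
v_2 = (0, 0, 1)ᵀ

Let N = A − (0)·I. We want v_2 with N^2 v_2 = 0 but N^1 v_2 ≠ 0; then v_{j-1} := N · v_j for j = 2, …, 2.

Pick v_2 = (0, 0, 1)ᵀ.
Then v_1 = N · v_2 = (1, 0, 0)ᵀ.

Sanity check: (A − (0)·I) v_1 = (0, 0, 0)ᵀ = 0. ✓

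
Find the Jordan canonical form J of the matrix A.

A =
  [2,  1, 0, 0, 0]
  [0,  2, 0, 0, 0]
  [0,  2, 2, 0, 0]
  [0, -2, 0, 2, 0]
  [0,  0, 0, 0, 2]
J_2(2) ⊕ J_1(2) ⊕ J_1(2) ⊕ J_1(2)

The characteristic polynomial is
  det(x·I − A) = x^5 - 10*x^4 + 40*x^3 - 80*x^2 + 80*x - 32 = (x - 2)^5

Eigenvalues and multiplicities (the geometric multiplicity of λ is n − rank(A − λI), which equals the number of Jordan blocks for λ):
  λ = 2: algebraic multiplicity = 5, geometric multiplicity = 4

Determining the block sizes for each eigenvalue:
  λ = 2: 4 blocks summing to 5 forces exactly one block of size 2 and the rest size 1 → block sizes [2, 1, 1, 1]

Assembling the blocks gives a Jordan form
J =
  [2, 1, 0, 0, 0]
  [0, 2, 0, 0, 0]
  [0, 0, 2, 0, 0]
  [0, 0, 0, 2, 0]
  [0, 0, 0, 0, 2]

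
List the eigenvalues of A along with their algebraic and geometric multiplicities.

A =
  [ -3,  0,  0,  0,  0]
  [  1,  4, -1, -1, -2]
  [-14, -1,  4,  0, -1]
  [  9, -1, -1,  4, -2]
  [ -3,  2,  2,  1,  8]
λ = -3: alg = 1, geom = 1; λ = 5: alg = 4, geom = 2

Step 1 — factor the characteristic polynomial to read off the algebraic multiplicities:
  χ_A(x) = (x - 5)^4*(x + 3)

Step 2 — compute geometric multiplicities via the rank-nullity identity g(λ) = n − rank(A − λI):
  rank(A − (-3)·I) = 4, so dim ker(A − (-3)·I) = n − 4 = 1
  rank(A − (5)·I) = 3, so dim ker(A − (5)·I) = n − 3 = 2

Summary:
  λ = -3: algebraic multiplicity = 1, geometric multiplicity = 1
  λ = 5: algebraic multiplicity = 4, geometric multiplicity = 2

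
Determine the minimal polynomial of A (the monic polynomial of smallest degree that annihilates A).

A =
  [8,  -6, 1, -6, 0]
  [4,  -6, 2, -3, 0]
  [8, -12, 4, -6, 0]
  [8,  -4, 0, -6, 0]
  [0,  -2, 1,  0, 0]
x^2

The characteristic polynomial is χ_A(x) = x^5, so the eigenvalues are known. The minimal polynomial is
  m_A(x) = Π_λ (x − λ)^{k_λ}
where k_λ is the size of the *largest* Jordan block for λ (equivalently, the smallest k with (A − λI)^k v = 0 for every generalised eigenvector v of λ).

  λ = 0: largest Jordan block has size 2, contributing (x − 0)^2

So m_A(x) = x^2 = x^2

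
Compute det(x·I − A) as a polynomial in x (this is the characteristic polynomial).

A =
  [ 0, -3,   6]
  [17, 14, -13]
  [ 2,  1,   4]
x^3 - 18*x^2 + 108*x - 216

Expanding det(x·I − A) (e.g. by cofactor expansion or by noting that A is similar to its Jordan form J, which has the same characteristic polynomial as A) gives
  χ_A(x) = x^3 - 18*x^2 + 108*x - 216
which factors as (x - 6)^3. The eigenvalues (with algebraic multiplicities) are λ = 6 with multiplicity 3.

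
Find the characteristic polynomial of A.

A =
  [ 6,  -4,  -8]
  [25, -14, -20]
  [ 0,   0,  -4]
x^3 + 12*x^2 + 48*x + 64

Expanding det(x·I − A) (e.g. by cofactor expansion or by noting that A is similar to its Jordan form J, which has the same characteristic polynomial as A) gives
  χ_A(x) = x^3 + 12*x^2 + 48*x + 64
which factors as (x + 4)^3. The eigenvalues (with algebraic multiplicities) are λ = -4 with multiplicity 3.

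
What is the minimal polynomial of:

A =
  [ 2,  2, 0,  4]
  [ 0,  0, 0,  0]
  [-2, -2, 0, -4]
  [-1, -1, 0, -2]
x^2

The characteristic polynomial is χ_A(x) = x^4, so the eigenvalues are known. The minimal polynomial is
  m_A(x) = Π_λ (x − λ)^{k_λ}
where k_λ is the size of the *largest* Jordan block for λ (equivalently, the smallest k with (A − λI)^k v = 0 for every generalised eigenvector v of λ).

  λ = 0: largest Jordan block has size 2, contributing (x − 0)^2

So m_A(x) = x^2 = x^2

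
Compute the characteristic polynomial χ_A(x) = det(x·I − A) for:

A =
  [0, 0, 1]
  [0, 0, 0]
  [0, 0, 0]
x^3

Expanding det(x·I − A) (e.g. by cofactor expansion or by noting that A is similar to its Jordan form J, which has the same characteristic polynomial as A) gives
  χ_A(x) = x^3
which factors as x^3. The eigenvalues (with algebraic multiplicities) are λ = 0 with multiplicity 3.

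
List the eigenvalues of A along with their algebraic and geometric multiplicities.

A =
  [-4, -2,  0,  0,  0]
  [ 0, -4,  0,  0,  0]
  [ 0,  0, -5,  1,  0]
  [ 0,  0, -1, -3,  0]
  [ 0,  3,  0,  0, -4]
λ = -4: alg = 5, geom = 3

Step 1 — factor the characteristic polynomial to read off the algebraic multiplicities:
  χ_A(x) = (x + 4)^5

Step 2 — compute geometric multiplicities via the rank-nullity identity g(λ) = n − rank(A − λI):
  rank(A − (-4)·I) = 2, so dim ker(A − (-4)·I) = n − 2 = 3

Summary:
  λ = -4: algebraic multiplicity = 5, geometric multiplicity = 3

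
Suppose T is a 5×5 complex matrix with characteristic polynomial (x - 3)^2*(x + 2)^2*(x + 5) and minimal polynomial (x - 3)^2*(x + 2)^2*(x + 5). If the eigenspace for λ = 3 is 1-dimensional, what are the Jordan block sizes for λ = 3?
Block sizes for λ = 3: [2]

Step 1 — from the characteristic polynomial, algebraic multiplicity of λ = 3 is 2. From dim ker(T − (3)·I) = 1, there are exactly 1 Jordan blocks for λ = 3.
Step 2 — from the minimal polynomial, the factor (x − 3)^2 tells us the largest block for λ = 3 has size 2.
Step 3 — with total size 2, 1 blocks, and largest block 2, the block sizes (in nonincreasing order) are [2].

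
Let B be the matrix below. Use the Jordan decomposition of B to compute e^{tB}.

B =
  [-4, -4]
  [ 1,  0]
e^{tB} =
  [-2*t*exp(-2*t) + exp(-2*t), -4*t*exp(-2*t)]
  [t*exp(-2*t), 2*t*exp(-2*t) + exp(-2*t)]

Strategy: write B = P · J · P⁻¹ where J is a Jordan canonical form, so e^{tB} = P · e^{tJ} · P⁻¹, and e^{tJ} can be computed block-by-block.

B has Jordan form
J =
  [-2,  1]
  [ 0, -2]
(up to reordering of blocks).

Per-block formulas:
  For a 2×2 Jordan block J_2(-2): exp(t · J_2(-2)) = e^(-2t)·(I + t·N), where N is the 2×2 nilpotent shift.

After assembling e^{tJ} and conjugating by P, we get:

e^{tB} =
  [-2*t*exp(-2*t) + exp(-2*t), -4*t*exp(-2*t)]
  [t*exp(-2*t), 2*t*exp(-2*t) + exp(-2*t)]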